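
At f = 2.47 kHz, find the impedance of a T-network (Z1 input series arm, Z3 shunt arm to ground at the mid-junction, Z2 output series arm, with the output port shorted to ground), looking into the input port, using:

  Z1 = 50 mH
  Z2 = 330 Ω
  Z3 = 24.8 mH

Step 1 — Angular frequency: ω = 2π·f = 2π·2470 = 1.552e+04 rad/s.
Step 2 — Component impedances:
  Z1: Z = jωL = j·1.552e+04·0.05 = 0 + j776 Ω
  Z2: Z = R = 330 Ω
  Z3: Z = jωL = j·1.552e+04·0.0248 = 0 + j384.9 Ω
Step 3 — With the output port shorted to ground, the output series arm Z2 runs from the junction to ground; the shunt arm Z3 also runs from the junction to ground. They appear in parallel: Z3 || Z2 = 190.2 + j163.1 Ω.
Step 4 — Series with input arm Z1: Z_in = Z1 + (Z3 || Z2) = 190.2 + j939 Ω = 958.1∠78.6° Ω.

Z = 190.2 + j939 Ω = 958.1∠78.6° Ω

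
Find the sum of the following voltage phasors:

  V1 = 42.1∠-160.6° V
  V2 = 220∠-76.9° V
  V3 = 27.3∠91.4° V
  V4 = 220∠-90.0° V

Step 1 — Convert each phasor to rectangular form:
  V1 = 42.1·(cos(-160.6°) + j·sin(-160.6°)) = -39.71 - j13.98 V
  V2 = 220·(cos(-76.9°) + j·sin(-76.9°)) = 49.86 - j214.3 V
  V3 = 27.3·(cos(91.4°) + j·sin(91.4°)) = -0.667 + j27.29 V
  V4 = 220·(cos(-90.0°) + j·sin(-90.0°)) = 0 - j220 V
Step 2 — Sum components: V_total = 9.487 - j421 V.
Step 3 — Convert to polar: |V_total| = 421.1 V, ∠V_total = -88.7°.

V_total = 421.1∠-88.7° V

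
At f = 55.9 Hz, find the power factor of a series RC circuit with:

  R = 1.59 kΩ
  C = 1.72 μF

Step 1 — Angular frequency: ω = 2π·f = 2π·55.9 = 351.2 rad/s.
Step 2 — Component impedances:
  R: Z = R = 1590 Ω
  C: Z = 1/(jωC) = -j/(ω·C) = 0 - j1655 Ω
Step 3 — Series combination: Z_total = R + C = 1590 - j1655 Ω = 2295∠-46.2° Ω.
Step 4 — Power factor: PF = cos(φ) = Re(Z)/|Z| = 1590/2295.25 = 0.6927.
Step 5 — Type: Im(Z) = -1655 ⇒ leading (phase φ = -46.2°).

PF = 0.6927 (leading, φ = -46.2°)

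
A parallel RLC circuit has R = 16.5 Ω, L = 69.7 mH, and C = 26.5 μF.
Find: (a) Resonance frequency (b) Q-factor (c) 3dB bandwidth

Step 1 — Resonance: ω₀ = 1/√(LC) = 1/√(0.0697·2.65e-05) = 735.8 rad/s.
Step 2 — f₀ = ω₀/(2π) = 117.1 Hz.
Step 3 — Parallel Q: Q = R/(ω₀L) = 16.5/(735.8·0.0697) = 0.3217.
Step 4 — Bandwidth: Δω = ω₀/Q = 2287 rad/s; BW = Δω/(2π) = 364 Hz.

(a) f₀ = 117.1 Hz  (b) Q = 0.3217  (c) BW = 364 Hz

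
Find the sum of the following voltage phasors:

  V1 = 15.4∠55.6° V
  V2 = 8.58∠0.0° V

Step 1 — Convert each phasor to rectangular form:
  V1 = 15.4·(cos(55.6°) + j·sin(55.6°)) = 8.7 + j12.71 V
  V2 = 8.58·(cos(0.0°) + j·sin(0.0°)) = 8.58 V
Step 2 — Sum components: V_total = 17.28 + j12.71 V.
Step 3 — Convert to polar: |V_total| = 21.45 V, ∠V_total = 36.3°.

V_total = 21.45∠36.3° V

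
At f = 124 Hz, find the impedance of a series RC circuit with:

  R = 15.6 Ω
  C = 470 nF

Step 1 — Angular frequency: ω = 2π·f = 2π·124 = 779.1 rad/s.
Step 2 — Component impedances:
  R: Z = R = 15.6 Ω
  C: Z = 1/(jωC) = -j/(ω·C) = 0 - j2731 Ω
Step 3 — Series combination: Z_total = R + C = 15.6 - j2731 Ω = 2731∠-89.7° Ω.

Z = 15.6 - j2731 Ω = 2731∠-89.7° Ω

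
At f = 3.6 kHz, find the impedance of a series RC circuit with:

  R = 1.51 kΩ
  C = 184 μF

Step 1 — Angular frequency: ω = 2π·f = 2π·3600 = 2.262e+04 rad/s.
Step 2 — Component impedances:
  R: Z = R = 1510 Ω
  C: Z = 1/(jωC) = -j/(ω·C) = 0 - j0.2403 Ω
Step 3 — Series combination: Z_total = R + C = 1510 - j0.2403 Ω = 1510∠-0.0° Ω.

Z = 1510 - j0.2403 Ω = 1510∠-0.0° Ω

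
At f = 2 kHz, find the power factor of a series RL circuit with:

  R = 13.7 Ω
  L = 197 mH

Step 1 — Angular frequency: ω = 2π·f = 2π·2000 = 1.257e+04 rad/s.
Step 2 — Component impedances:
  R: Z = R = 13.7 Ω
  L: Z = jωL = j·1.257e+04·0.197 = 0 + j2476 Ω
Step 3 — Series combination: Z_total = R + L = 13.7 + j2476 Ω = 2476∠89.7° Ω.
Step 4 — Power factor: PF = cos(φ) = Re(Z)/|Z| = 13.7/2475.6 = 0.005534.
Step 5 — Type: Im(Z) = 2476 ⇒ lagging (phase φ = 89.7°).

PF = 0.005534 (lagging, φ = 89.7°)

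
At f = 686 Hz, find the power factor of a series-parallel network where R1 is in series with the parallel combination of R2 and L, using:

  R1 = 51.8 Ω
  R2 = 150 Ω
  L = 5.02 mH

Step 1 — Angular frequency: ω = 2π·f = 2π·686 = 4310 rad/s.
Step 2 — Component impedances:
  R1: Z = R = 51.8 Ω
  R2: Z = R = 150 Ω
  L: Z = jωL = j·4310·0.00502 = 0 + j21.64 Ω
Step 3 — Parallel branch: R2 || L = 1/(1/R2 + 1/L) = 3.058 + j21.2 Ω.
Step 4 — Series with R1: Z_total = R1 + (R2 || L) = 54.86 + j21.2 Ω = 58.81∠21.1° Ω.
Step 5 — Power factor: PF = cos(φ) = Re(Z)/|Z| = 54.86/58.81 = 0.9328.
Step 6 — Type: Im(Z) = 21.2 ⇒ lagging (phase φ = 21.1°).

PF = 0.9328 (lagging, φ = 21.1°)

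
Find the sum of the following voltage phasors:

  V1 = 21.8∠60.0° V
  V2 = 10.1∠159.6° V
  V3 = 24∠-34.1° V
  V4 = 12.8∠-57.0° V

Step 1 — Convert each phasor to rectangular form:
  V1 = 21.8·(cos(60.0°) + j·sin(60.0°)) = 10.9 + j18.88 V
  V2 = 10.1·(cos(159.6°) + j·sin(159.6°)) = -9.467 + j3.521 V
  V3 = 24·(cos(-34.1°) + j·sin(-34.1°)) = 19.87 - j13.46 V
  V4 = 12.8·(cos(-57.0°) + j·sin(-57.0°)) = 6.971 - j10.73 V
Step 2 — Sum components: V_total = 28.28 - j1.79 V.
Step 3 — Convert to polar: |V_total| = 28.33 V, ∠V_total = -3.6°.

V_total = 28.33∠-3.6° V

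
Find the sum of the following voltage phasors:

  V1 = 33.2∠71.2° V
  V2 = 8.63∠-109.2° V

Step 1 — Convert each phasor to rectangular form:
  V1 = 33.2·(cos(71.2°) + j·sin(71.2°)) = 10.7 + j31.43 V
  V2 = 8.63·(cos(-109.2°) + j·sin(-109.2°)) = -2.838 - j8.15 V
Step 2 — Sum components: V_total = 7.861 + j23.28 V.
Step 3 — Convert to polar: |V_total| = 24.57 V, ∠V_total = 71.3°.

V_total = 24.57∠71.3° V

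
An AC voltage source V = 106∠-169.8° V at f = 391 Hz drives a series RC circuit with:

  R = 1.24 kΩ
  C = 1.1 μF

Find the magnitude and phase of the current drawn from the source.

Step 1 — Angular frequency: ω = 2π·f = 2π·391 = 2457 rad/s.
Step 2 — Component impedances:
  R: Z = R = 1240 Ω
  C: Z = 1/(jωC) = -j/(ω·C) = 0 - j370 Ω
Step 3 — Series combination: Z_total = R + C = 1240 - j370 Ω = 1294∠-16.6° Ω.
Step 4 — Source phasor: V = 106∠-169.8° V = -104.3 - j18.77 V.
Step 5 — Ohm's law: I = V / Z_total = (-104.3 - j18.77) / (1240 - j370) = -0.07311 - j0.03695 A.
Step 6 — Convert to polar: |I| = 0.08191 A, ∠I = -153.2°.

I = 0.08191∠-153.2° A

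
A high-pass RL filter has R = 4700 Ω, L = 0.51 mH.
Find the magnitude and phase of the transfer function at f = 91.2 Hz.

Step 1 — Angular frequency: ω = 2π·91.2 = 573 rad/s.
Step 2 — Transfer function: H(jω) = jωL/(R + jωL).
Step 3 — Numerator jωL = j·0.2922; denominator R + jωL = 4700 + j0.2922.
Step 4 — H = 3.866e-09 + j6.218e-05.
Step 5 — Magnitude: |H| = 6.218e-05 (-84.1 dB); phase: φ = 90.0°.

|H| = 6.218e-05 (-84.1 dB), φ = 90.0°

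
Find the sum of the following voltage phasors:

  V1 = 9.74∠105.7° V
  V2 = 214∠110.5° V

Step 1 — Convert each phasor to rectangular form:
  V1 = 9.74·(cos(105.7°) + j·sin(105.7°)) = -2.636 + j9.377 V
  V2 = 214·(cos(110.5°) + j·sin(110.5°)) = -74.94 + j200.4 V
Step 2 — Sum components: V_total = -77.58 + j209.8 V.
Step 3 — Convert to polar: |V_total| = 223.7 V, ∠V_total = 110.3°.

V_total = 223.7∠110.3° V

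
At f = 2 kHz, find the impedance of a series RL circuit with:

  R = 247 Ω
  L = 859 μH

Step 1 — Angular frequency: ω = 2π·f = 2π·2000 = 1.257e+04 rad/s.
Step 2 — Component impedances:
  R: Z = R = 247 Ω
  L: Z = jωL = j·1.257e+04·0.000859 = 0 + j10.79 Ω
Step 3 — Series combination: Z_total = R + L = 247 + j10.79 Ω = 247.2∠2.5° Ω.

Z = 247 + j10.79 Ω = 247.2∠2.5° Ω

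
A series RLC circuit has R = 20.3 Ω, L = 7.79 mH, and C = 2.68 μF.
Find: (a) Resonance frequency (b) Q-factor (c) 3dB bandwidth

Step 1 — Resonance: ω₀ = 1/√(LC) = 1/√(0.00779·2.68e-06) = 6921 rad/s.
Step 2 — f₀ = ω₀/(2π) = 1101 Hz.
Step 3 — Series Q: Q = ω₀L/R = 6921·0.00779/20.3 = 2.656.
Step 4 — Bandwidth: Δω = ω₀/Q = 2606 rad/s; BW = Δω/(2π) = 414.7 Hz.

(a) f₀ = 1101 Hz  (b) Q = 2.656  (c) BW = 414.7 Hz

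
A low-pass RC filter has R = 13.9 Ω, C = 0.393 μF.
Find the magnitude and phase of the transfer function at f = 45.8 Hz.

Step 1 — Angular frequency: ω = 2π·45.8 = 287.8 rad/s.
Step 2 — Transfer function: H(jω) = 1/(1 + jωRC).
Step 3 — Denominator: 1 + jωRC = 1 + j·287.8·13.9·3.93e-07 = 1 + j0.001572.
Step 4 — H = 1 - j0.001572.
Step 5 — Magnitude: |H| = 1 (-0.0 dB); phase: φ = -0.1°.

|H| = 1 (-0.0 dB), φ = -0.1°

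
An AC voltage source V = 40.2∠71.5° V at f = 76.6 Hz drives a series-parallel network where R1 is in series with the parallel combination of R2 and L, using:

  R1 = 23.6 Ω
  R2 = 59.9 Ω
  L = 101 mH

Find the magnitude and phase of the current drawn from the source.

Step 1 — Angular frequency: ω = 2π·f = 2π·76.6 = 481.3 rad/s.
Step 2 — Component impedances:
  R1: Z = R = 23.6 Ω
  R2: Z = R = 59.9 Ω
  L: Z = jωL = j·481.3·0.101 = 0 + j48.61 Ω
Step 3 — Parallel branch: R2 || L = 1/(1/R2 + 1/L) = 23.78 + j29.31 Ω.
Step 4 — Series with R1: Z_total = R1 + (R2 || L) = 47.38 + j29.31 Ω = 55.72∠31.7° Ω.
Step 5 — Source phasor: V = 40.2∠71.5° V = 12.76 + j38.12 V.
Step 6 — Ohm's law: I = V / Z_total = (12.76 + j38.12) / (47.38 + j29.31) = 0.5546 + j0.4615 A.
Step 7 — Convert to polar: |I| = 0.7215 A, ∠I = 39.8°.

I = 0.7215∠39.8° A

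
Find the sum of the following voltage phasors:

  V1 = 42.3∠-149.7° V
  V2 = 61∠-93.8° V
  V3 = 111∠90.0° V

Step 1 — Convert each phasor to rectangular form:
  V1 = 42.3·(cos(-149.7°) + j·sin(-149.7°)) = -36.52 - j21.34 V
  V2 = 61·(cos(-93.8°) + j·sin(-93.8°)) = -4.043 - j60.87 V
  V3 = 111·(cos(90.0°) + j·sin(90.0°)) = 0 + j111 V
Step 2 — Sum components: V_total = -40.56 + j28.79 V.
Step 3 — Convert to polar: |V_total| = 49.74 V, ∠V_total = 144.6°.

V_total = 49.74∠144.6° V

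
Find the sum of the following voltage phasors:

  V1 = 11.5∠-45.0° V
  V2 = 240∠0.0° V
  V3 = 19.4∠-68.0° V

Step 1 — Convert each phasor to rectangular form:
  V1 = 11.5·(cos(-45.0°) + j·sin(-45.0°)) = 8.132 - j8.132 V
  V2 = 240·(cos(0.0°) + j·sin(0.0°)) = 240 V
  V3 = 19.4·(cos(-68.0°) + j·sin(-68.0°)) = 7.267 - j17.99 V
Step 2 — Sum components: V_total = 255.4 - j26.12 V.
Step 3 — Convert to polar: |V_total| = 256.7 V, ∠V_total = -5.8°.

V_total = 256.7∠-5.8° V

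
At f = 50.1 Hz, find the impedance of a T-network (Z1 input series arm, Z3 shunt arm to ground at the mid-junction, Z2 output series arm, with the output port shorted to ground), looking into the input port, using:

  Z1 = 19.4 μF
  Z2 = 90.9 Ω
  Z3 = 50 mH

Step 1 — Angular frequency: ω = 2π·f = 2π·50.1 = 314.8 rad/s.
Step 2 — Component impedances:
  Z1: Z = 1/(jωC) = -j/(ω·C) = 0 - j163.7 Ω
  Z2: Z = R = 90.9 Ω
  Z3: Z = jωL = j·314.8·0.05 = 0 + j15.74 Ω
Step 3 — With the output port shorted to ground, the output series arm Z2 runs from the junction to ground; the shunt arm Z3 also runs from the junction to ground. They appear in parallel: Z3 || Z2 = 2.646 + j15.28 Ω.
Step 4 — Series with input arm Z1: Z_in = Z1 + (Z3 || Z2) = 2.646 - j148.5 Ω = 148.5∠-89.0° Ω.

Z = 2.646 - j148.5 Ω = 148.5∠-89.0° Ω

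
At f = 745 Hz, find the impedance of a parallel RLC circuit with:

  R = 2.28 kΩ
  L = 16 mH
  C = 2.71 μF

Step 1 — Angular frequency: ω = 2π·f = 2π·745 = 4681 rad/s.
Step 2 — Component impedances:
  R: Z = R = 2280 Ω
  L: Z = jωL = j·4681·0.016 = 0 + j74.9 Ω
  C: Z = 1/(jωC) = -j/(ω·C) = 0 - j78.83 Ω
Step 3 — Parallel combination: 1/Z_total = 1/R + 1/L + 1/C; Z_total = 689 + j1047 Ω = 1253∠56.7° Ω.

Z = 689 + j1047 Ω = 1253∠56.7° Ω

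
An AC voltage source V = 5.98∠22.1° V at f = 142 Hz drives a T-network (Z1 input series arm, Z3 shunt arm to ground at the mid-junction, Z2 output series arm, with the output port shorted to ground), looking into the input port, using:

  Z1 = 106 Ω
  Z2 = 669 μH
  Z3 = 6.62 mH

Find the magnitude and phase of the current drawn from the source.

Step 1 — Angular frequency: ω = 2π·f = 2π·142 = 892.2 rad/s.
Step 2 — Component impedances:
  Z1: Z = R = 106 Ω
  Z2: Z = jωL = j·892.2·0.000669 = 0 + j0.5969 Ω
  Z3: Z = jωL = j·892.2·0.00662 = 0 + j5.906 Ω
Step 3 — With the output port shorted to ground, the output series arm Z2 runs from the junction to ground; the shunt arm Z3 also runs from the junction to ground. They appear in parallel: Z3 || Z2 = 0 + j0.5421 Ω.
Step 4 — Series with input arm Z1: Z_in = Z1 + (Z3 || Z2) = 106 + j0.5421 Ω = 106∠0.3° Ω.
Step 5 — Source phasor: V = 5.98∠22.1° V = 5.541 + j2.25 V.
Step 6 — Ohm's law: I = V / Z_total = (5.541 + j2.25) / (106 + j0.5421) = 0.05238 + j0.02096 A.
Step 7 — Convert to polar: |I| = 0.05641 A, ∠I = 21.8°.

I = 0.05641∠21.8° A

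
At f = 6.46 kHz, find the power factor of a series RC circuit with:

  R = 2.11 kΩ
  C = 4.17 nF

Step 1 — Angular frequency: ω = 2π·f = 2π·6460 = 4.059e+04 rad/s.
Step 2 — Component impedances:
  R: Z = R = 2110 Ω
  C: Z = 1/(jωC) = -j/(ω·C) = 0 - j5908 Ω
Step 3 — Series combination: Z_total = R + C = 2110 - j5908 Ω = 6274∠-70.3° Ω.
Step 4 — Power factor: PF = cos(φ) = Re(Z)/|Z| = 2110/6274 = 0.3363.
Step 5 — Type: Im(Z) = -5908 ⇒ leading (phase φ = -70.3°).

PF = 0.3363 (leading, φ = -70.3°)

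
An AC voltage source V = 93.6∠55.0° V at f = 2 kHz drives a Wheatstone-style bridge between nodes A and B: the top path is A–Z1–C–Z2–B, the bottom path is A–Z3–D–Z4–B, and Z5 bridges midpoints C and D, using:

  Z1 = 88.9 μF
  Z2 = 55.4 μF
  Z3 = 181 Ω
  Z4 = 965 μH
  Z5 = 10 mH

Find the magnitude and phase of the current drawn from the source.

Step 1 — Angular frequency: ω = 2π·f = 2π·2000 = 1.257e+04 rad/s.
Step 2 — Component impedances:
  Z1: Z = 1/(jωC) = -j/(ω·C) = 0 - j0.8951 Ω
  Z2: Z = 1/(jωC) = -j/(ω·C) = 0 - j1.436 Ω
  Z3: Z = R = 181 Ω
  Z4: Z = jωL = j·1.257e+04·0.000965 = 0 + j12.13 Ω
  Z5: Z = jωL = j·1.257e+04·0.01 = 0 + j125.7 Ω
Step 3 — Bridge requires nodal analysis (the Z5 bridge couples midpoints C and D, so the two paths cannot be reduced to a simple series/parallel combination). Setting node B to ground and injecting 1 A at node A, the 3-node admittance system at A, C, D solves to V_A = Z_AB = 0.02714 - j2.348 Ω = 2.348∠-89.3° Ω.
Step 4 — Source phasor: V = 93.6∠55.0° V = 53.69 + j76.67 V.
Step 5 — Ohm's law: I = V / Z_total = (53.69 + j76.67) / (0.02714 - j2.348) = -32.39 + j23.24 A.
Step 6 — Convert to polar: |I| = 39.86 A, ∠I = 144.3°.

I = 39.86∠144.3° A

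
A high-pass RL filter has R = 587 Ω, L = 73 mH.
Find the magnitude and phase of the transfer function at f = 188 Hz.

Step 1 — Angular frequency: ω = 2π·188 = 1181 rad/s.
Step 2 — Transfer function: H(jω) = jωL/(R + jωL).
Step 3 — Numerator jωL = j·86.23; denominator R + jωL = 587 + j86.23.
Step 4 — H = 0.02112 + j0.1438.
Step 5 — Magnitude: |H| = 0.1453 (-16.8 dB); phase: φ = 81.6°.

|H| = 0.1453 (-16.8 dB), φ = 81.6°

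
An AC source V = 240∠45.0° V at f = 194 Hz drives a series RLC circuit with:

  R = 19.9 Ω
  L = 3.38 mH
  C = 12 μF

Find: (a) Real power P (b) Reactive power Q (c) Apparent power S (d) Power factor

Step 1 — Angular frequency: ω = 2π·f = 2π·194 = 1219 rad/s.
Step 2 — Component impedances:
  R: Z = R = 19.9 Ω
  L: Z = jωL = j·1219·0.00338 = 0 + j4.12 Ω
  C: Z = 1/(jωC) = -j/(ω·C) = 0 - j68.37 Ω
Step 3 — Series combination: Z_total = R + L + C = 19.9 - j64.25 Ω = 67.26∠-72.8° Ω.
Step 4 — Source phasor: V = 240∠45.0° V = 169.7 + j169.7 V.
Step 5 — Current: I = V / Z = -1.664 + j3.157 A = 3.568∠117.8° A.
Step 6 — Complex power: S = V·I* = 253.4 - j818.1 VA.
Step 7 — Real power: P = Re(S) = 253.4 W.
Step 8 — Reactive power: Q = Im(S) = -818.1 VAR.
Step 9 — Apparent power: |S| = 856.4 VA.
Step 10 — Power factor: PF = P/|S| = 0.2959 (leading).

(a) P = 253.4 W  (b) Q = -818.1 VAR  (c) S = 856.4 VA  (d) PF = 0.2959 (leading)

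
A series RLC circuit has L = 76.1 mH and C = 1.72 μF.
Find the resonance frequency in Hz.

Step 1 — Resonance condition Im(Z)=0 gives ω₀ = 1/√(LC).
Step 2 — ω₀ = 1/√(0.0761·1.72e-06) = 2764 rad/s.
Step 3 — f₀ = ω₀/(2π) = 439.9 Hz.

f₀ = 439.9 Hz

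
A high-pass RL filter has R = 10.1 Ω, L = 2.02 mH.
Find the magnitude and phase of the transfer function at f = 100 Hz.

Step 1 — Angular frequency: ω = 2π·100 = 628.3 rad/s.
Step 2 — Transfer function: H(jω) = jωL/(R + jωL).
Step 3 — Numerator jωL = j·1.269; denominator R + jωL = 10.1 + j1.269.
Step 4 — H = 0.01555 + j0.1237.
Step 5 — Magnitude: |H| = 0.1247 (-18.1 dB); phase: φ = 82.8°.

|H| = 0.1247 (-18.1 dB), φ = 82.8°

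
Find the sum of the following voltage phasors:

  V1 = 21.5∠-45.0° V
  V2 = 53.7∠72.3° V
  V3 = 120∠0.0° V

Step 1 — Convert each phasor to rectangular form:
  V1 = 21.5·(cos(-45.0°) + j·sin(-45.0°)) = 15.2 - j15.2 V
  V2 = 53.7·(cos(72.3°) + j·sin(72.3°)) = 16.33 + j51.16 V
  V3 = 120·(cos(0.0°) + j·sin(0.0°)) = 120 V
Step 2 — Sum components: V_total = 151.5 + j35.96 V.
Step 3 — Convert to polar: |V_total| = 155.7 V, ∠V_total = 13.3°.

V_total = 155.7∠13.3° V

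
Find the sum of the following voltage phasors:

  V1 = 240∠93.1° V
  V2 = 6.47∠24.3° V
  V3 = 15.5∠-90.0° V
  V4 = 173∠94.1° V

Step 1 — Convert each phasor to rectangular form:
  V1 = 240·(cos(93.1°) + j·sin(93.1°)) = -12.98 + j239.6 V
  V2 = 6.47·(cos(24.3°) + j·sin(24.3°)) = 5.897 + j2.662 V
  V3 = 15.5·(cos(-90.0°) + j·sin(-90.0°)) = 0 - j15.5 V
  V4 = 173·(cos(94.1°) + j·sin(94.1°)) = -12.37 + j172.6 V
Step 2 — Sum components: V_total = -19.45 + j399.4 V.
Step 3 — Convert to polar: |V_total| = 399.8 V, ∠V_total = 92.8°.

V_total = 399.8∠92.8° V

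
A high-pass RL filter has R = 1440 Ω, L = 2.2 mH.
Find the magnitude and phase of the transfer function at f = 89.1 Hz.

Step 1 — Angular frequency: ω = 2π·89.1 = 559.8 rad/s.
Step 2 — Transfer function: H(jω) = jωL/(R + jωL).
Step 3 — Numerator jωL = j·1.232; denominator R + jωL = 1440 + j1.232.
Step 4 — H = 7.315e-07 + j0.0008553.
Step 5 — Magnitude: |H| = 0.0008553 (-61.4 dB); phase: φ = 90.0°.

|H| = 0.0008553 (-61.4 dB), φ = 90.0°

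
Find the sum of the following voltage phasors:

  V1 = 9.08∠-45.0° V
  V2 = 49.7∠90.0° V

Step 1 — Convert each phasor to rectangular form:
  V1 = 9.08·(cos(-45.0°) + j·sin(-45.0°)) = 6.421 - j6.421 V
  V2 = 49.7·(cos(90.0°) + j·sin(90.0°)) = 0 + j49.7 V
Step 2 — Sum components: V_total = 6.421 + j43.28 V.
Step 3 — Convert to polar: |V_total| = 43.75 V, ∠V_total = 81.6°.

V_total = 43.75∠81.6° V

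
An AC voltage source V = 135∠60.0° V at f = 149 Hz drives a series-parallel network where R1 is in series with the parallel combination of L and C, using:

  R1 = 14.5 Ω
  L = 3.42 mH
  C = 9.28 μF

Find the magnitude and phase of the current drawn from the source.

Step 1 — Angular frequency: ω = 2π·f = 2π·149 = 936.2 rad/s.
Step 2 — Component impedances:
  R1: Z = R = 14.5 Ω
  L: Z = jωL = j·936.2·0.00342 = 0 + j3.202 Ω
  C: Z = 1/(jωC) = -j/(ω·C) = 0 - j115.1 Ω
Step 3 — Parallel branch: L || C = 1/(1/L + 1/C) = 0 + j3.293 Ω.
Step 4 — Series with R1: Z_total = R1 + (L || C) = 14.5 + j3.293 Ω = 14.87∠12.8° Ω.
Step 5 — Source phasor: V = 135∠60.0° V = 67.5 + j116.9 V.
Step 6 — Ohm's law: I = V / Z_total = (67.5 + j116.9) / (14.5 + j3.293) = 6.168 + j6.662 A.
Step 7 — Convert to polar: |I| = 9.079 A, ∠I = 47.2°.

I = 9.079∠47.2° A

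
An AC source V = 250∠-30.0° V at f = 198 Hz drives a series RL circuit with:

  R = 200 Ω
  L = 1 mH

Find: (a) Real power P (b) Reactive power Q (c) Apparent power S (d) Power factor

Step 1 — Angular frequency: ω = 2π·f = 2π·198 = 1244 rad/s.
Step 2 — Component impedances:
  R: Z = R = 200 Ω
  L: Z = jωL = j·1244·0.001 = 0 + j1.244 Ω
Step 3 — Series combination: Z_total = R + L = 200 + j1.244 Ω = 200∠0.4° Ω.
Step 4 — Source phasor: V = 250∠-30.0° V = 216.5 - j125 V.
Step 5 — Current: I = V / Z = 1.079 - j0.6317 A = 1.25∠-30.4° A.
Step 6 — Complex power: S = V·I* = 312.5 + j1.944 VA.
Step 7 — Real power: P = Re(S) = 312.5 W.
Step 8 — Reactive power: Q = Im(S) = 1.944 VAR.
Step 9 — Apparent power: |S| = 312.5 VA.
Step 10 — Power factor: PF = P/|S| = 1 (lagging).

(a) P = 312.5 W  (b) Q = 1.944 VAR  (c) S = 312.5 VA  (d) PF = 1 (lagging)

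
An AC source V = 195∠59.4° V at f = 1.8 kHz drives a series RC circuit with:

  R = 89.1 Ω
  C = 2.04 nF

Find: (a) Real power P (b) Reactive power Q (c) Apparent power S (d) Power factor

Step 1 — Angular frequency: ω = 2π·f = 2π·1800 = 1.131e+04 rad/s.
Step 2 — Component impedances:
  R: Z = R = 89.1 Ω
  C: Z = 1/(jωC) = -j/(ω·C) = 0 - j4.334e+04 Ω
Step 3 — Series combination: Z_total = R + C = 89.1 - j4.334e+04 Ω = 4.334e+04∠-89.9° Ω.
Step 4 — Source phasor: V = 195∠59.4° V = 99.26 + j167.8 V.
Step 5 — Current: I = V / Z = -0.003868 + j0.002298 A = 0.004499∠149.3° A.
Step 6 — Complex power: S = V·I* = 0.001803 - j0.8773 VA.
Step 7 — Real power: P = Re(S) = 0.001803 W.
Step 8 — Reactive power: Q = Im(S) = -0.8773 VAR.
Step 9 — Apparent power: |S| = 0.8773 VA.
Step 10 — Power factor: PF = P/|S| = 0.002056 (leading).

(a) P = 0.001803 W  (b) Q = -0.8773 VAR  (c) S = 0.8773 VA  (d) PF = 0.002056 (leading)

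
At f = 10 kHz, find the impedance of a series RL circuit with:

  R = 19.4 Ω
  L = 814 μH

Step 1 — Angular frequency: ω = 2π·f = 2π·1e+04 = 6.283e+04 rad/s.
Step 2 — Component impedances:
  R: Z = R = 19.4 Ω
  L: Z = jωL = j·6.283e+04·0.000814 = 0 + j51.15 Ω
Step 3 — Series combination: Z_total = R + L = 19.4 + j51.15 Ω = 54.7∠69.2° Ω.

Z = 19.4 + j51.15 Ω = 54.7∠69.2° Ω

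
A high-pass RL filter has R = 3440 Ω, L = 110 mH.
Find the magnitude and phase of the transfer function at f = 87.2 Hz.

Step 1 — Angular frequency: ω = 2π·87.2 = 547.9 rad/s.
Step 2 — Transfer function: H(jω) = jωL/(R + jωL).
Step 3 — Numerator jωL = j·60.27; denominator R + jωL = 3440 + j60.27.
Step 4 — H = 0.0003069 + j0.01751.
Step 5 — Magnitude: |H| = 0.01752 (-35.1 dB); phase: φ = 89.0°.

|H| = 0.01752 (-35.1 dB), φ = 89.0°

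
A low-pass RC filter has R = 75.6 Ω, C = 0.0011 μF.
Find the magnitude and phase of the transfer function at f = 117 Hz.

Step 1 — Angular frequency: ω = 2π·117 = 735.1 rad/s.
Step 2 — Transfer function: H(jω) = 1/(1 + jωRC).
Step 3 — Denominator: 1 + jωRC = 1 + j·735.1·75.6·1.1e-09 = 1 + j6.113e-05.
Step 4 — H = 1 - j6.113e-05.
Step 5 — Magnitude: |H| = 1 (-0.0 dB); phase: φ = -0.0°.

|H| = 1 (-0.0 dB), φ = -0.0°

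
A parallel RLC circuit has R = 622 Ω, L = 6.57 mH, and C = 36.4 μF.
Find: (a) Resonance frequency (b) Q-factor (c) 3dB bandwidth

Step 1 — Resonance: ω₀ = 1/√(LC) = 1/√(0.00657·3.64e-05) = 2045 rad/s.
Step 2 — f₀ = ω₀/(2π) = 325.5 Hz.
Step 3 — Parallel Q: Q = R/(ω₀L) = 622/(2045·0.00657) = 46.3.
Step 4 — Bandwidth: Δω = ω₀/Q = 44.17 rad/s; BW = Δω/(2π) = 7.03 Hz.

(a) f₀ = 325.5 Hz  (b) Q = 46.3  (c) BW = 7.03 Hz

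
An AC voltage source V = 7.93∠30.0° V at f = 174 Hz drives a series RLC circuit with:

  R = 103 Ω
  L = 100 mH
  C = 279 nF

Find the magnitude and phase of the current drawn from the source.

Step 1 — Angular frequency: ω = 2π·f = 2π·174 = 1093 rad/s.
Step 2 — Component impedances:
  R: Z = R = 103 Ω
  L: Z = jωL = j·1093·0.1 = 0 + j109.3 Ω
  C: Z = 1/(jωC) = -j/(ω·C) = 0 - j3278 Ω
Step 3 — Series combination: Z_total = R + L + C = 103 - j3169 Ω = 3171∠-88.1° Ω.
Step 4 — Source phasor: V = 7.93∠30.0° V = 6.868 + j3.965 V.
Step 5 — Ohm's law: I = V / Z_total = (6.868 + j3.965) / (103 - j3169) = -0.001179 + j0.002205 A.
Step 6 — Convert to polar: |I| = 0.002501 A, ∠I = 118.1°.

I = 0.002501∠118.1° A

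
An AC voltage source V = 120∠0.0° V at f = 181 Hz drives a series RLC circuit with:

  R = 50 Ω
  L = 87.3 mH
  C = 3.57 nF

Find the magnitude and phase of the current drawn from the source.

Step 1 — Angular frequency: ω = 2π·f = 2π·181 = 1137 rad/s.
Step 2 — Component impedances:
  R: Z = R = 50 Ω
  L: Z = jωL = j·1137·0.0873 = 0 + j99.28 Ω
  C: Z = 1/(jωC) = -j/(ω·C) = 0 - j2.463e+05 Ω
Step 3 — Series combination: Z_total = R + L + C = 50 - j2.462e+05 Ω = 2.462e+05∠-90.0° Ω.
Step 4 — Source phasor: V = 120∠0.0° V = 120 V.
Step 5 — Ohm's law: I = V / Z_total = (120) / (50 - j2.462e+05) = 9.898e-08 + j0.0004874 A.
Step 6 — Convert to polar: |I| = 0.0004874 A, ∠I = 90.0°.

I = 0.0004874∠90.0° A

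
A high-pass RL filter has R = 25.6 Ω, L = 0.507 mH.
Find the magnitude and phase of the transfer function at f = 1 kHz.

Step 1 — Angular frequency: ω = 2π·1000 = 6283 rad/s.
Step 2 — Transfer function: H(jω) = jωL/(R + jωL).
Step 3 — Numerator jωL = j·3.186; denominator R + jωL = 25.6 + j3.186.
Step 4 — H = 0.01525 + j0.1225.
Step 5 — Magnitude: |H| = 0.1235 (-18.2 dB); phase: φ = 82.9°.

|H| = 0.1235 (-18.2 dB), φ = 82.9°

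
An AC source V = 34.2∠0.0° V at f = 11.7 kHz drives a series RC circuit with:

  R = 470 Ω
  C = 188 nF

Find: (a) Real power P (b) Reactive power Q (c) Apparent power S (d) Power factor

Step 1 — Angular frequency: ω = 2π·f = 2π·1.17e+04 = 7.351e+04 rad/s.
Step 2 — Component impedances:
  R: Z = R = 470 Ω
  C: Z = 1/(jωC) = -j/(ω·C) = 0 - j72.36 Ω
Step 3 — Series combination: Z_total = R + C = 470 - j72.36 Ω = 475.5∠-8.8° Ω.
Step 4 — Source phasor: V = 34.2∠0.0° V = 34.2 V.
Step 5 — Current: I = V / Z = 0.07108 + j0.01094 A = 0.07192∠8.8° A.
Step 6 — Complex power: S = V·I* = 2.431 - j0.3742 VA.
Step 7 — Real power: P = Re(S) = 2.431 W.
Step 8 — Reactive power: Q = Im(S) = -0.3742 VAR.
Step 9 — Apparent power: |S| = 2.46 VA.
Step 10 — Power factor: PF = P/|S| = 0.9884 (leading).

(a) P = 2.431 W  (b) Q = -0.3742 VAR  (c) S = 2.46 VA  (d) PF = 0.9884 (leading)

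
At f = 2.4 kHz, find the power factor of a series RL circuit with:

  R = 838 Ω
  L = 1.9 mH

Step 1 — Angular frequency: ω = 2π·f = 2π·2400 = 1.508e+04 rad/s.
Step 2 — Component impedances:
  R: Z = R = 838 Ω
  L: Z = jωL = j·1.508e+04·0.0019 = 0 + j28.65 Ω
Step 3 — Series combination: Z_total = R + L = 838 + j28.65 Ω = 838.5∠2.0° Ω.
Step 4 — Power factor: PF = cos(φ) = Re(Z)/|Z| = 838/838.5 = 0.9994.
Step 5 — Type: Im(Z) = 28.65 ⇒ lagging (phase φ = 2.0°).

PF = 0.9994 (lagging, φ = 2.0°)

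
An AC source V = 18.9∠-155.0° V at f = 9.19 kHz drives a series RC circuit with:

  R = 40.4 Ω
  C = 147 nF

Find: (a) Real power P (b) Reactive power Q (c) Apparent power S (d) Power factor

Step 1 — Angular frequency: ω = 2π·f = 2π·9190 = 5.774e+04 rad/s.
Step 2 — Component impedances:
  R: Z = R = 40.4 Ω
  C: Z = 1/(jωC) = -j/(ω·C) = 0 - j117.8 Ω
Step 3 — Series combination: Z_total = R + C = 40.4 - j117.8 Ω = 124.5∠-71.1° Ω.
Step 4 — Source phasor: V = 18.9∠-155.0° V = -17.13 - j7.987 V.
Step 5 — Current: I = V / Z = 0.01605 - j0.1509 A = 0.1518∠-83.9° A.
Step 6 — Complex power: S = V·I* = 0.9303 - j2.713 VA.
Step 7 — Real power: P = Re(S) = 0.9303 W.
Step 8 — Reactive power: Q = Im(S) = -2.713 VAR.
Step 9 — Apparent power: |S| = 2.868 VA.
Step 10 — Power factor: PF = P/|S| = 0.3244 (leading).

(a) P = 0.9303 W  (b) Q = -2.713 VAR  (c) S = 2.868 VA  (d) PF = 0.3244 (leading)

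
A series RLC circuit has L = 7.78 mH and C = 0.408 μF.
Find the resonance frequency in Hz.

Step 1 — Resonance condition Im(Z)=0 gives ω₀ = 1/√(LC).
Step 2 — ω₀ = 1/√(0.00778·4.08e-07) = 1.775e+04 rad/s.
Step 3 — f₀ = ω₀/(2π) = 2825 Hz.

f₀ = 2825 Hz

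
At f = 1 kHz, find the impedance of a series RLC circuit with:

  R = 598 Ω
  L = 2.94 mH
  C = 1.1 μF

Step 1 — Angular frequency: ω = 2π·f = 2π·1000 = 6283 rad/s.
Step 2 — Component impedances:
  R: Z = R = 598 Ω
  L: Z = jωL = j·6283·0.00294 = 0 + j18.47 Ω
  C: Z = 1/(jωC) = -j/(ω·C) = 0 - j144.7 Ω
Step 3 — Series combination: Z_total = R + L + C = 598 - j126.2 Ω = 611.2∠-11.9° Ω.

Z = 598 - j126.2 Ω = 611.2∠-11.9° Ω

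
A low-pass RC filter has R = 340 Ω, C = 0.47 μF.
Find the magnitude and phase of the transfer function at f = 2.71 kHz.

Step 1 — Angular frequency: ω = 2π·2710 = 1.703e+04 rad/s.
Step 2 — Transfer function: H(jω) = 1/(1 + jωRC).
Step 3 — Denominator: 1 + jωRC = 1 + j·1.703e+04·340·4.7e-07 = 1 + j2.721.
Step 4 — H = 0.119 - j0.3238.
Step 5 — Magnitude: |H| = 0.345 (-9.2 dB); phase: φ = -69.8°.

|H| = 0.345 (-9.2 dB), φ = -69.8°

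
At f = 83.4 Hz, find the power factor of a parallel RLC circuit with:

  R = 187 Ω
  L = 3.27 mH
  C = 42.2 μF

Step 1 — Angular frequency: ω = 2π·f = 2π·83.4 = 524 rad/s.
Step 2 — Component impedances:
  R: Z = R = 187 Ω
  L: Z = jωL = j·524·0.00327 = 0 + j1.714 Ω
  C: Z = 1/(jωC) = -j/(ω·C) = 0 - j45.22 Ω
Step 3 — Parallel combination: 1/Z_total = 1/R + 1/L + 1/C; Z_total = 0.01696 + j1.781 Ω = 1.781∠89.5° Ω.
Step 4 — Power factor: PF = cos(φ) = Re(Z)/|Z| = 0.016961/1.7809 = 0.009524.
Step 5 — Type: Im(Z) = 1.781 ⇒ lagging (phase φ = 89.5°).

PF = 0.009524 (lagging, φ = 89.5°)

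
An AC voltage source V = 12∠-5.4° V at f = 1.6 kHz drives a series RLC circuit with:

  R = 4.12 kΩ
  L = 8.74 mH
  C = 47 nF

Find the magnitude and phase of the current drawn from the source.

Step 1 — Angular frequency: ω = 2π·f = 2π·1600 = 1.005e+04 rad/s.
Step 2 — Component impedances:
  R: Z = R = 4120 Ω
  L: Z = jωL = j·1.005e+04·0.00874 = 0 + j87.86 Ω
  C: Z = 1/(jωC) = -j/(ω·C) = 0 - j2116 Ω
Step 3 — Series combination: Z_total = R + L + C = 4120 - j2029 Ω = 4592∠-26.2° Ω.
Step 4 — Source phasor: V = 12∠-5.4° V = 11.95 - j1.129 V.
Step 5 — Ohm's law: I = V / Z_total = (11.95 - j1.129) / (4120 - j2029) = 0.002443 + j0.0009285 A.
Step 6 — Convert to polar: |I| = 0.002613 A, ∠I = 20.8°.

I = 0.002613∠20.8° A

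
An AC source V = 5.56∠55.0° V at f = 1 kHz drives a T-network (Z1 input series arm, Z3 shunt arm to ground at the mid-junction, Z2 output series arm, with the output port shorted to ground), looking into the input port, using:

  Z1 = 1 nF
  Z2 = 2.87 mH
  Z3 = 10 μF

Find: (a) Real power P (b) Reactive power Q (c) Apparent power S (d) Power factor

Step 1 — Angular frequency: ω = 2π·f = 2π·1000 = 6283 rad/s.
Step 2 — Component impedances:
  Z1: Z = 1/(jωC) = -j/(ω·C) = 0 - j1.592e+05 Ω
  Z2: Z = jωL = j·6283·0.00287 = 0 + j18.03 Ω
  Z3: Z = 1/(jωC) = -j/(ω·C) = 0 - j15.92 Ω
Step 3 — With the output port shorted to ground, the output series arm Z2 runs from the junction to ground; the shunt arm Z3 also runs from the junction to ground. They appear in parallel: Z3 || Z2 = 0 - j135.6 Ω.
Step 4 — Series with input arm Z1: Z_in = Z1 + (Z3 || Z2) = 0 - j1.593e+05 Ω = 1.593e+05∠-90.0° Ω.
Step 5 — Source phasor: V = 5.56∠55.0° V = 3.189 + j4.554 V.
Step 6 — Current: I = V / Z = -2.859e-05 + j2.002e-05 A = 3.49e-05∠145.0° A.
Step 7 — Complex power: S = V·I* = 0 - j0.0001941 VA.
Step 8 — Real power: P = Re(S) = 0 W.
Step 9 — Reactive power: Q = Im(S) = -0.0001941 VAR.
Step 10 — Apparent power: |S| = 0.0001941 VA.
Step 11 — Power factor: PF = P/|S| = 0 (leading).

(a) P = 0 W  (b) Q = -0.0001941 VAR  (c) S = 0.0001941 VA  (d) PF = 0 (leading)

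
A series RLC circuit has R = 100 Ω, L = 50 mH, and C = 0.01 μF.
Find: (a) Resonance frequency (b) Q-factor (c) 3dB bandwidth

Step 1 — Resonance: ω₀ = 1/√(LC) = 1/√(0.05·1e-08) = 4.472e+04 rad/s.
Step 2 — f₀ = ω₀/(2π) = 7118 Hz.
Step 3 — Series Q: Q = ω₀L/R = 4.472e+04·0.05/100 = 22.36.
Step 4 — Bandwidth: Δω = ω₀/Q = 2000 rad/s; BW = Δω/(2π) = 318.3 Hz.

(a) f₀ = 7118 Hz  (b) Q = 22.36  (c) BW = 318.3 Hz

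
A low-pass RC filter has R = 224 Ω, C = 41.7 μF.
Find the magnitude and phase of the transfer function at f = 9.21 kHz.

Step 1 — Angular frequency: ω = 2π·9210 = 5.787e+04 rad/s.
Step 2 — Transfer function: H(jω) = 1/(1 + jωRC).
Step 3 — Denominator: 1 + jωRC = 1 + j·5.787e+04·224·4.17e-05 = 1 + j540.5.
Step 4 — H = 3.423e-06 - j0.00185.
Step 5 — Magnitude: |H| = 0.00185 (-54.7 dB); phase: φ = -89.9°.

|H| = 0.00185 (-54.7 dB), φ = -89.9°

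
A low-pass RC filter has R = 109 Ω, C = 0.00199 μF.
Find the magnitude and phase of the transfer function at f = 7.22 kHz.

Step 1 — Angular frequency: ω = 2π·7220 = 4.536e+04 rad/s.
Step 2 — Transfer function: H(jω) = 1/(1 + jωRC).
Step 3 — Denominator: 1 + jωRC = 1 + j·4.536e+04·109·1.99e-09 = 1 + j0.00984.
Step 4 — H = 0.9999 - j0.009839.
Step 5 — Magnitude: |H| = 1 (-0.0 dB); phase: φ = -0.6°.

|H| = 1 (-0.0 dB), φ = -0.6°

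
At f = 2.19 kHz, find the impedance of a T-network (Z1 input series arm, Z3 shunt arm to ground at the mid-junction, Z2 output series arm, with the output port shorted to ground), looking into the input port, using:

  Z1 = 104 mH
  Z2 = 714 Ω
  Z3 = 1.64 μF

Step 1 — Angular frequency: ω = 2π·f = 2π·2190 = 1.376e+04 rad/s.
Step 2 — Component impedances:
  Z1: Z = jωL = j·1.376e+04·0.104 = 0 + j1431 Ω
  Z2: Z = R = 714 Ω
  Z3: Z = 1/(jωC) = -j/(ω·C) = 0 - j44.31 Ω
Step 3 — With the output port shorted to ground, the output series arm Z2 runs from the junction to ground; the shunt arm Z3 also runs from the junction to ground. They appear in parallel: Z3 || Z2 = 2.74 - j44.14 Ω.
Step 4 — Series with input arm Z1: Z_in = Z1 + (Z3 || Z2) = 2.74 + j1387 Ω = 1387∠89.9° Ω.

Z = 2.74 + j1387 Ω = 1387∠89.9° Ω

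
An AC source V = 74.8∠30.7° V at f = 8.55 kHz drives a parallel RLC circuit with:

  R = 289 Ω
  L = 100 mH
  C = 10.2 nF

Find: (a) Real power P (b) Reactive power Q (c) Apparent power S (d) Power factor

Step 1 — Angular frequency: ω = 2π·f = 2π·8550 = 5.372e+04 rad/s.
Step 2 — Component impedances:
  R: Z = R = 289 Ω
  L: Z = jωL = j·5.372e+04·0.1 = 0 + j5372 Ω
  C: Z = 1/(jωC) = -j/(ω·C) = 0 - j1825 Ω
Step 3 — Parallel combination: 1/Z_total = 1/R + 1/L + 1/C; Z_total = 285.9 - j29.89 Ω = 287.4∠-6.0° Ω.
Step 4 — Source phasor: V = 74.8∠30.7° V = 64.32 + j38.19 V.
Step 5 — Current: I = V / Z = 0.2087 + j0.1554 A = 0.2602∠36.7° A.
Step 6 — Complex power: S = V·I* = 19.36 - j2.024 VA.
Step 7 — Real power: P = Re(S) = 19.36 W.
Step 8 — Reactive power: Q = Im(S) = -2.024 VAR.
Step 9 — Apparent power: |S| = 19.47 VA.
Step 10 — Power factor: PF = P/|S| = 0.9946 (leading).

(a) P = 19.36 W  (b) Q = -2.024 VAR  (c) S = 19.47 VA  (d) PF = 0.9946 (leading)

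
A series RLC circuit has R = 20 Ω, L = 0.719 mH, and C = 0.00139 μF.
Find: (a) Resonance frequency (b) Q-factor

Step 1 — Resonance condition Im(Z)=0 gives ω₀ = 1/√(LC).
Step 2 — ω₀ = 1/√(0.000719·1.39e-09) = 1e+06 rad/s.
Step 3 — f₀ = ω₀/(2π) = 1.592e+05 Hz.
Step 4 — Series Q: Q = ω₀L/R = 1e+06·0.000719/20 = 35.96.

(a) f₀ = 1.592e+05 Hz  (b) Q = 35.96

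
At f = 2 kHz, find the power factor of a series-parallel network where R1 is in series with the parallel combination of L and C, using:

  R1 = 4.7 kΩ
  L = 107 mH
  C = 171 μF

Step 1 — Angular frequency: ω = 2π·f = 2π·2000 = 1.257e+04 rad/s.
Step 2 — Component impedances:
  R1: Z = R = 4700 Ω
  L: Z = jωL = j·1.257e+04·0.107 = 0 + j1345 Ω
  C: Z = 1/(jωC) = -j/(ω·C) = 0 - j0.4654 Ω
Step 3 — Parallel branch: L || C = 1/(1/L + 1/C) = 0 - j0.4655 Ω.
Step 4 — Series with R1: Z_total = R1 + (L || C) = 4700 - j0.4655 Ω = 4700∠-0.0° Ω.
Step 5 — Power factor: PF = cos(φ) = Re(Z)/|Z| = 4700/4700 = 1.
Step 6 — Type: Im(Z) = -0.4655 ⇒ leading (phase φ = -0.0°).

PF = 1 (leading, φ = -0.0°)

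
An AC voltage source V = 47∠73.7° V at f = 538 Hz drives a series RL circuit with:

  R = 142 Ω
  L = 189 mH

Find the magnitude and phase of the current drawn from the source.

Step 1 — Angular frequency: ω = 2π·f = 2π·538 = 3380 rad/s.
Step 2 — Component impedances:
  R: Z = R = 142 Ω
  L: Z = jωL = j·3380·0.189 = 0 + j638.9 Ω
Step 3 — Series combination: Z_total = R + L = 142 + j638.9 Ω = 654.5∠77.5° Ω.
Step 4 — Source phasor: V = 47∠73.7° V = 13.19 + j45.11 V.
Step 5 — Ohm's law: I = V / Z_total = (13.19 + j45.11) / (142 + j638.9) = 0.07166 - j0.004721 A.
Step 6 — Convert to polar: |I| = 0.07181 A, ∠I = -3.8°.

I = 0.07181∠-3.8° A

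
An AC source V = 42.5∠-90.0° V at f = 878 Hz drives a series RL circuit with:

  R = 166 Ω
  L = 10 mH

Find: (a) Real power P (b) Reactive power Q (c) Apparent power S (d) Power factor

Step 1 — Angular frequency: ω = 2π·f = 2π·878 = 5517 rad/s.
Step 2 — Component impedances:
  R: Z = R = 166 Ω
  L: Z = jωL = j·5517·0.01 = 0 + j55.17 Ω
Step 3 — Series combination: Z_total = R + L = 166 + j55.17 Ω = 174.9∠18.4° Ω.
Step 4 — Source phasor: V = 42.5∠-90.0° V = 0 - j42.5 V.
Step 5 — Current: I = V / Z = -0.07662 - j0.2306 A = 0.243∠-108.4° A.
Step 6 — Complex power: S = V·I* = 9.799 + j3.256 VA.
Step 7 — Real power: P = Re(S) = 9.799 W.
Step 8 — Reactive power: Q = Im(S) = 3.256 VAR.
Step 9 — Apparent power: |S| = 10.33 VA.
Step 10 — Power factor: PF = P/|S| = 0.949 (lagging).

(a) P = 9.799 W  (b) Q = 3.256 VAR  (c) S = 10.33 VA  (d) PF = 0.949 (lagging)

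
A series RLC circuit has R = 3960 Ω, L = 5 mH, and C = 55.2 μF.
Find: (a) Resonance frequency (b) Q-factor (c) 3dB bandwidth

Step 1 — Resonance condition Im(Z)=0 gives ω₀ = 1/√(LC).
Step 2 — ω₀ = 1/√(0.005·5.52e-05) = 1903 rad/s.
Step 3 — f₀ = ω₀/(2π) = 302.9 Hz.
Step 4 — Series Q: Q = ω₀L/R = 1903·0.005/3960 = 0.002403.
Step 5 — 3dB bandwidth: Δω = ω₀/Q = 7.92e+05 rad/s; BW = Δω/(2π) = 1.261e+05 Hz.

(a) f₀ = 302.9 Hz  (b) Q = 0.002403  (c) BW = 1.261e+05 Hz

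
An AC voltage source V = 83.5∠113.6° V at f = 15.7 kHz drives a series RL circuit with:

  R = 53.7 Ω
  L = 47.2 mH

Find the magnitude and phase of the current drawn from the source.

Step 1 — Angular frequency: ω = 2π·f = 2π·1.57e+04 = 9.865e+04 rad/s.
Step 2 — Component impedances:
  R: Z = R = 53.7 Ω
  L: Z = jωL = j·9.865e+04·0.0472 = 0 + j4656 Ω
Step 3 — Series combination: Z_total = R + L = 53.7 + j4656 Ω = 4656∠89.3° Ω.
Step 4 — Source phasor: V = 83.5∠113.6° V = -33.43 + j76.52 V.
Step 5 — Ohm's law: I = V / Z_total = (-33.43 + j76.52) / (53.7 + j4656) = 0.01635 + j0.007368 A.
Step 6 — Convert to polar: |I| = 0.01793 A, ∠I = 24.3°.

I = 0.01793∠24.3° A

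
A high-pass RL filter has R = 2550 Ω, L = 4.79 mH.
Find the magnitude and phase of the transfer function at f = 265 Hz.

Step 1 — Angular frequency: ω = 2π·265 = 1665 rad/s.
Step 2 — Transfer function: H(jω) = jωL/(R + jωL).
Step 3 — Numerator jωL = j·7.976; denominator R + jωL = 2550 + j7.976.
Step 4 — H = 9.782e-06 + j0.003128.
Step 5 — Magnitude: |H| = 0.003128 (-50.1 dB); phase: φ = 89.8°.

|H| = 0.003128 (-50.1 dB), φ = 89.8°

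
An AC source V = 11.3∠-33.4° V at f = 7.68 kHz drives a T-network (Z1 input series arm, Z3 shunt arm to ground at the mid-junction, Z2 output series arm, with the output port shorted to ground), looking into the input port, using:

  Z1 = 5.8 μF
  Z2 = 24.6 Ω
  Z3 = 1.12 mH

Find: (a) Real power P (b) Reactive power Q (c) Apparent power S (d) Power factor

Step 1 — Angular frequency: ω = 2π·f = 2π·7680 = 4.825e+04 rad/s.
Step 2 — Component impedances:
  Z1: Z = 1/(jωC) = -j/(ω·C) = 0 - j3.573 Ω
  Z2: Z = R = 24.6 Ω
  Z3: Z = jωL = j·4.825e+04·0.00112 = 0 + j54.05 Ω
Step 3 — With the output port shorted to ground, the output series arm Z2 runs from the junction to ground; the shunt arm Z3 also runs from the junction to ground. They appear in parallel: Z3 || Z2 = 20.38 + j9.276 Ω.
Step 4 — Series with input arm Z1: Z_in = Z1 + (Z3 || Z2) = 20.38 + j5.703 Ω = 21.16∠15.6° Ω.
Step 5 — Source phasor: V = 11.3∠-33.4° V = 9.434 - j6.22 V.
Step 6 — Current: I = V / Z = 0.3501 - j0.4032 A = 0.534∠-49.0° A.
Step 7 — Complex power: S = V·I* = 5.811 + j1.626 VA.
Step 8 — Real power: P = Re(S) = 5.811 W.
Step 9 — Reactive power: Q = Im(S) = 1.626 VAR.
Step 10 — Apparent power: |S| = 6.034 VA.
Step 11 — Power factor: PF = P/|S| = 0.963 (lagging).

(a) P = 5.811 W  (b) Q = 1.626 VAR  (c) S = 6.034 VA  (d) PF = 0.963 (lagging)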